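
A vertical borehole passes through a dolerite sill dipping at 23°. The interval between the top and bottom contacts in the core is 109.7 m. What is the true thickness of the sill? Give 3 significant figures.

True thickness t = h · cos(dip) = 109.7 × cos 23°
t = 109.7 × 0.9205 = 100.979 m

101 m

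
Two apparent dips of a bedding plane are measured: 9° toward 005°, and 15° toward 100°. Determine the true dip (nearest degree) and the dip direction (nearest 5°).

Represent each trace as a vector plunging at its apparent dip toward its trend (east-north-up frame): v₁ = (0.086, 0.984, -0.156), v₂ = (0.951, -0.168, -0.259).
The plane normal is n = v₁ × v₂ ∝ (0.281, 0.127, 0.950).
True dip = arccos(n_z / |n|) = arccos(0.9513) = 18.0°.
The horizontal component of n points toward azimuth atan2(n_x, n_y) = 66°, the dip direction.

true dip 18°, dip direction 065°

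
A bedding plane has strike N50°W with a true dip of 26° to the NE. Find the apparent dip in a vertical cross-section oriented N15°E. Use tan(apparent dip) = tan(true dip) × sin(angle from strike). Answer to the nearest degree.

24°

Angle between strike (N50°W) and section (N15°E): β = 65°.
tan(apparent dip) = tan 26° · sin 65° = 0.4420
apparent dip = arctan 0.4420 = 23.85°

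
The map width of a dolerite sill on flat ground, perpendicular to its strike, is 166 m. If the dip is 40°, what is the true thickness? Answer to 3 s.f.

107 m

True thickness t = w · sin(dip) = 166 × sin 40°
t = 166 × 0.6428 = 106.703 m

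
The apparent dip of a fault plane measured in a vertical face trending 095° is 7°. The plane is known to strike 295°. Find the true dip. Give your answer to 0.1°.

19.7°

The section is 20° from the strike.
tan(true dip) = tan 7° / sin 20° = 0.3590
δ = arctan(0.3590) = 19.75°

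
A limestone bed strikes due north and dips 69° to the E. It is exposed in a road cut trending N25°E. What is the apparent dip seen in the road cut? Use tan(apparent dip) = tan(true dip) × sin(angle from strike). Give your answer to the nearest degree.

48°

The section lies 25° from the strike.
tan(apparent dip) = tan 69° · sin 25° = 1.1010
apparent dip = arctan 1.1010 = 47.75°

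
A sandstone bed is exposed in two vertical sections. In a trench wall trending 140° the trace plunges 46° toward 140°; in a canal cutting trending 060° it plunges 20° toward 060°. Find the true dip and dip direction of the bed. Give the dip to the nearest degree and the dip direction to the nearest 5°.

true dip 46°, dip direction 130°

Represent each trace as a vector plunging at its apparent dip toward its trend (east-north-up frame): v₁ = (0.447, -0.532, -0.719), v₂ = (0.814, 0.470, -0.342).
The plane normal is n = v₁ × v₂ ∝ (0.520, -0.433, 0.643).
Dip δ = arctan(|n_h|/n_z) = arctan(0.676/0.643) = 46.5°.
Dip direction = azimuth of (n_x, n_y) = atan2(0.520, -0.433) = 130°.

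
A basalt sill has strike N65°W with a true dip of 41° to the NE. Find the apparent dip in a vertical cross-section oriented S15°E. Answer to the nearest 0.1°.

The section lies 50° from the strike.
tan(apparent dip) = tan 41° · sin 50° = 0.6659
α = arctan(0.6659) = 33.66°

33.7°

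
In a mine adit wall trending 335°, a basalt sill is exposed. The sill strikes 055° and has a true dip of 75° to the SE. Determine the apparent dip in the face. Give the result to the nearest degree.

Angle between strike (055°) and section (335°): β = 80°.
tan α = tan 75° × sin 80° = 3.7321 × 0.9848 = 3.6754
α = arctan(3.6754) = 74.78°

75°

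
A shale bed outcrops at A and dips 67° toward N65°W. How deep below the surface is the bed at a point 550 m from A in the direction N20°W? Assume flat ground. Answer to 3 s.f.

The hole lies 45° from the dip direction, so the down-dip offset is 550 × cos 45° = 388.91 m.
Depth = down-dip offset × tan(dip) = 388.91 × tan 67° = 388.91 × 2.3559
Depth = 916.21 m

916 m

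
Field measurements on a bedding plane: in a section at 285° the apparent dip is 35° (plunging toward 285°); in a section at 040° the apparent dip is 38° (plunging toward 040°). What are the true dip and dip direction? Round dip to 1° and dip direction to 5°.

Each apparent-dip line lies in the plane. As unit vectors (x east, y north, z up), v₁ plunges 35°→285° and v₂ plunges 38°→040°.
The plane normal is n = v₁ × v₂ ∝ (-0.216, 0.778, 0.585).
tan δ = √(n_x²+n_y²)/n_z = 0.807/0.585, so δ = 54.1°.
Dip direction = atan2(-0.216, 0.778) = 344° (azimuth of n's horizontal projection).

true dip 54°, dip direction 345°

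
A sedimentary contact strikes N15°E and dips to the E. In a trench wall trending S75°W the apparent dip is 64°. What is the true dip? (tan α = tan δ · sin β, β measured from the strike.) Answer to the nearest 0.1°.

67.1°

β = acute angle between strike N15°E and section S75°W = 60°.
tan δ = tan α / sin β = tan 64° / sin 60° = 2.0503 / 0.8660 = 2.3675
δ = arctan(2.3675) = 67.10°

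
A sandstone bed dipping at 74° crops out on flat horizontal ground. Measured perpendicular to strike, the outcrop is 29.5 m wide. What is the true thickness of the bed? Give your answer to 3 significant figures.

True thickness t = w · sin(dip) = 29.5 × sin 74°
t = 29.5 × 0.9613 = 28.357 m

28.4 m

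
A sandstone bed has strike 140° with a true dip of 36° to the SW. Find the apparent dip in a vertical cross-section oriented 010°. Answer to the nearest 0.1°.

29.1°

The section lies 50° from the strike.
tan(apparent dip) = tan 36° · sin 50° = 0.5566
α = arctan(0.5566) = 29.10°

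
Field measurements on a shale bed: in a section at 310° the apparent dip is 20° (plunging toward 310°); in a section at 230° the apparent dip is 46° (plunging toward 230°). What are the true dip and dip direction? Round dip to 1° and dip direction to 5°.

true dip 46°, dip direction 240°

Each apparent-dip line lies in the plane. As unit vectors (x east, y north, z up), v₁ plunges 20°→310° and v₂ plunges 46°→230°.
The plane normal is n = v₁ × v₂ ∝ (-0.587, -0.336, 0.643).
True dip = arccos(n_z / |n|) = arccos(0.6889) = 46.5°.
Dip direction = azimuth of (n_x, n_y) = atan2(-0.587, -0.336) = 240°.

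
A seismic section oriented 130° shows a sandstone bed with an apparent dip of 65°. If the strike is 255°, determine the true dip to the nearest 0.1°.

69.1°

The section is 55° from the strike.
tan(true dip) = tan 65° / sin 55° = 2.6180
true dip = arctan 2.6180 = 69.09°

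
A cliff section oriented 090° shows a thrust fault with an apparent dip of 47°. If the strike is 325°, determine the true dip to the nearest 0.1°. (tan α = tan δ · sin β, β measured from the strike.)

52.6°

The section is 55° from the strike.
tan δ = tan α / sin β = tan 47° / sin 55° = 1.0724 / 0.8192 = 1.3091
δ = arctan(1.3091) = 52.62°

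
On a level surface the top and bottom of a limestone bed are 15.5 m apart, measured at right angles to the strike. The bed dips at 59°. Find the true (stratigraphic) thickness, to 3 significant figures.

13.3 m

True thickness t = w · sin(dip) = 15.5 × sin 59°
t = 15.5 × 0.8572 = 13.286 m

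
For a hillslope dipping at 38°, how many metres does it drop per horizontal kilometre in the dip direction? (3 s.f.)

drop per km = 1000 × tan 38° = 1000 × 0.7813

781 m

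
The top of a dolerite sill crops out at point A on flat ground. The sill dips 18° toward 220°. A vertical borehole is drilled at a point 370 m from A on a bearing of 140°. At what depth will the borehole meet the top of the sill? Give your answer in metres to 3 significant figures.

The hole lies 80° from the dip direction, so the down-dip offset is 370 × cos 80° = 64.25 m.
Depth = down-dip offset × tan(dip) = 64.25 × tan 18° = 64.25 × 0.3249
Depth = 20.88 m

20.9 m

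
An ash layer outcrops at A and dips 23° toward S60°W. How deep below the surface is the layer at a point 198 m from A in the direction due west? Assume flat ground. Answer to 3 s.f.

72.8 m

The hole lies 30° from the dip direction, so the down-dip offset is 198 × cos 30° = 171.47 m.
Depth = down-dip offset × tan(dip) = 171.47 × tan 23° = 171.47 × 0.4245
Depth = 72.79 m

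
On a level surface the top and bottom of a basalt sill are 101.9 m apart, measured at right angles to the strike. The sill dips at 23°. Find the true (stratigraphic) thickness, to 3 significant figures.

True thickness t = w · sin(dip) = 101.9 × sin 23°
t = 101.9 × 0.3907 = 39.816 m

39.8 m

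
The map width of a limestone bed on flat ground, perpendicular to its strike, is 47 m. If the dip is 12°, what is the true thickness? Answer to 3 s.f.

True thickness t = w · sin(dip) = 47 × sin 12°
t = 47 × 0.2079 = 9.772 m

9.77 m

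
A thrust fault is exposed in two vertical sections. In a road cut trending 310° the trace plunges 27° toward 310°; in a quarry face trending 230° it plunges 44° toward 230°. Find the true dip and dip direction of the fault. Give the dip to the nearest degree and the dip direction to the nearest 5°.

Represent each trace as a vector plunging at its apparent dip toward its trend (east-north-up frame): v₁ = (-0.683, 0.573, -0.454), v₂ = (-0.551, -0.462, -0.695).
n = v₁ × v₂ = (-0.608, -0.224, 0.631) (taken with n_z > 0).
Dip δ = arctan(|n_h|/n_z) = arctan(0.648/0.631) = 45.7°.
The horizontal component of n points toward azimuth atan2(n_x, n_y) = 250°, the dip direction.

true dip 46°, dip direction 250°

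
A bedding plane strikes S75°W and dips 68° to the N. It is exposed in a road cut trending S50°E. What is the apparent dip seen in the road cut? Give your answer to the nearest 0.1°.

63.7°

The strike is S75°W and the section trends S50°E; the acute angle between them is β = 55°.
tan(apparent dip) = tan 68° · sin 55° = 2.0275
apparent dip = arctan 2.0275 = 63.75°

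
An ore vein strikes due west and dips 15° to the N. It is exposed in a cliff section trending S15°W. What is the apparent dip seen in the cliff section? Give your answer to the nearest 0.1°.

The strike is due west and the section trends S15°W; the acute angle between them is β = 75°.
tan(apparent dip) = tan 15° · sin 75° = 0.2588
α = arctan(0.2588) = 14.51°

14.5°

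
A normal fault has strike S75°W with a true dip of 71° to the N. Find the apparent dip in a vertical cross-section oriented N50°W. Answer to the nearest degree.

Angle between strike (S75°W) and section (N50°W): β = 55°.
tan(apparent dip) = tan 71° · sin 55° = 2.3790
apparent dip = arctan 2.3790 = 67.20°

67°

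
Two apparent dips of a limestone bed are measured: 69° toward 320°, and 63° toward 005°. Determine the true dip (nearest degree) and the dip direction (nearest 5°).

Each apparent-dip line lies in the plane. As unit vectors (x east, y north, z up), v₁ plunges 69°→320° and v₂ plunges 63°→005°.
n = v₁ × v₂ = (-0.178, 0.242, 0.115) (taken with n_z > 0).
True dip = arccos(n_z / |n|) = arccos(0.3577) = 69.0°.
Dip direction = azimuth of (n_x, n_y) = atan2(-0.178, 0.242) = 324°.

true dip 69°, dip direction 325°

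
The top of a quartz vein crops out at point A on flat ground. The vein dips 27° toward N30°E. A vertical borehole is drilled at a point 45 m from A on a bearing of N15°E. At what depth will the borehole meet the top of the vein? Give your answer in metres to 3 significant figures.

22.1 m

The hole lies 15° from the dip direction, so the down-dip offset is 45 × cos 15° = 43.47 m.
Depth = down-dip offset × tan(dip) = 43.47 × tan 27° = 43.47 × 0.5095
Depth = 22.15 m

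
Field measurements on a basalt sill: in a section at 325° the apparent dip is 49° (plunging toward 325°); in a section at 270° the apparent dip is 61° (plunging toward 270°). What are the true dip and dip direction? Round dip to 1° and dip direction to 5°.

Each apparent-dip line lies in the plane. As unit vectors (x east, y north, z up), v₁ plunges 49°→325° and v₂ plunges 61°→270°.
The plane normal is n = v₁ × v₂ ∝ (-0.470, 0.037, 0.261).
Dip δ = arctan(|n_h|/n_z) = arctan(0.471/0.261) = 61.1°.
The horizontal component of n points toward azimuth atan2(n_x, n_y) = 274°, the dip direction.

true dip 61°, dip direction 275°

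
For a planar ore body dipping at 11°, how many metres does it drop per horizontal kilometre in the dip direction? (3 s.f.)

194 m

drop per km = 1000 × tan 11° = 1000 × 0.1944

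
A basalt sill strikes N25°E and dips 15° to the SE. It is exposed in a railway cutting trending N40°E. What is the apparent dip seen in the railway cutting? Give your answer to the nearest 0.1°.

The section lies 15° from the strike.
tan α = tan 15° × sin 15° = 0.2679 × 0.2588 = 0.0694
apparent dip = arctan 0.0694 = 3.97°

4.0°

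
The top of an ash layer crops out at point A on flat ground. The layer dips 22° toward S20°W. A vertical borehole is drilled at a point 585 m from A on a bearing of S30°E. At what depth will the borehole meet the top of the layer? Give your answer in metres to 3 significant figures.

The hole lies 50° from the dip direction, so the down-dip offset is 585 × cos 50° = 376.03 m.
Depth = down-dip offset × tan(dip) = 376.03 × tan 22° = 376.03 × 0.4040
Depth = 151.93 m

152 m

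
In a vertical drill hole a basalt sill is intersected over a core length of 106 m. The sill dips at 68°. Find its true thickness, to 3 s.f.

True thickness t = h · cos(dip) = 106 × cos 68°
t = 106 × 0.3746 = 39.708 m

39.7 m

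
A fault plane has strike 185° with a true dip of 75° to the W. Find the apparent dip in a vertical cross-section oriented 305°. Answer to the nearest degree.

The strike is 185° and the section trends 305°; the acute angle between them is β = 60°.
tan(apparent dip) = tan 75° · sin 60° = 3.2321
α = arctan(3.2321) = 72.81°

73°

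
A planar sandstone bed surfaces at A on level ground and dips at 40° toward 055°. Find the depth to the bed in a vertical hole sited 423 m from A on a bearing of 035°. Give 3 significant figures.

The hole lies 20° from the dip direction, so the down-dip offset is 423 × cos 20° = 397.49 m.
Depth = down-dip offset × tan(dip) = 397.49 × tan 40° = 397.49 × 0.8391
Depth = 333.53 m

334 m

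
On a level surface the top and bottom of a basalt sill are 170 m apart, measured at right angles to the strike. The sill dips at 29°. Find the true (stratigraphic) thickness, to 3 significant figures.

82.4 m

True thickness t = w · sin(dip) = 170 × sin 29°
t = 170 × 0.4848 = 82.418 m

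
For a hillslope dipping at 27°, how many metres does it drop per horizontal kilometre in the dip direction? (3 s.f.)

510 m

drop per km = 1000 × tan 27° = 1000 × 0.5095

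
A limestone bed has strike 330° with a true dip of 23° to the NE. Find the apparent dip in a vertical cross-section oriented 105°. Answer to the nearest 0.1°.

The strike is 330° and the section trends 105°; the acute angle between them is β = 45°.
tan α = tan 23° × sin 45° = 0.4245 × 0.7071 = 0.3001
α = arctan(0.3001) = 16.71°

16.7°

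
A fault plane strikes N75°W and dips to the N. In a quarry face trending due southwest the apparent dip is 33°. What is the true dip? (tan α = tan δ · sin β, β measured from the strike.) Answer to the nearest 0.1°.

36.9°

β = acute angle between strike N75°W and section due southwest = 60°.
tan δ = tan α / sin β = tan 33° / sin 60° = 0.6494 / 0.8660 = 0.7499
δ = arctan(0.7499) = 36.87°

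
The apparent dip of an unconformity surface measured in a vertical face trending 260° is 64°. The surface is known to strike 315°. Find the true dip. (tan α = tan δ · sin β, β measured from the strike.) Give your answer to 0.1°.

68.2°

The section is 55° from the strike.
tan(true dip) = tan 64° / sin 55° = 2.5030
true dip = arctan 2.5030 = 68.22°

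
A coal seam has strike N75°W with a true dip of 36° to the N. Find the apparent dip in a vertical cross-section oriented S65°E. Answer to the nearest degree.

7°

Angle between strike (N75°W) and section (S65°E): β = 10°.
tan α = tan 36° × sin 10° = 0.7265 × 0.1736 = 0.1262
apparent dip = arctan 0.1262 = 7.19°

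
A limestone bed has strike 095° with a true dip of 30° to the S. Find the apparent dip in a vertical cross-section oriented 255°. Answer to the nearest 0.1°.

The strike is 095° and the section trends 255°; the acute angle between them is β = 20°.
tan α = tan 30° × sin 20° = 0.5774 × 0.3420 = 0.1975
α = arctan(0.1975) = 11.17°

11.2°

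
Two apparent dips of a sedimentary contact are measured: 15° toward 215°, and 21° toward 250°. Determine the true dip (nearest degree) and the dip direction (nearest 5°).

Represent each trace as a vector plunging at its apparent dip toward its trend (east-north-up frame): v₁ = (-0.554, -0.791, -0.259), v₂ = (-0.877, -0.319, -0.358).
Cross product v₁ × v₂ gives the pole to the plane: n ∝ (-0.201, -0.029, 0.517).
Dip δ = arctan(|n_h|/n_z) = arctan(0.203/0.517) = 21.4°.
The horizontal component of n points toward azimuth atan2(n_x, n_y) = 262°, the dip direction.

true dip 21°, dip direction 260°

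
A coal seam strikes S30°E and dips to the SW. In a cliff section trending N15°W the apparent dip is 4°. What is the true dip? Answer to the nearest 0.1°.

β = acute angle between strike S30°E and section N15°W = 15°.
tan(true dip) = tan 4° / sin 15° = 0.2702
δ = arctan(0.2702) = 15.12°

15.1°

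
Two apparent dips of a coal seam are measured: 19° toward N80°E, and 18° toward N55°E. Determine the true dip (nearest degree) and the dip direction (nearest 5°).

Each apparent-dip line lies in the plane. As unit vectors (x east, y north, z up), v₁ plunges 19°→N80°E and v₂ plunges 18°→N55°E.
n = v₁ × v₂ = (0.127, 0.034, 0.380) (taken with n_z > 0).
tan δ = √(n_x²+n_y²)/n_z = 0.131/0.380, so δ = 19.1°.
The horizontal component of n points toward azimuth atan2(n_x, n_y) = 75°, the dip direction.

true dip 19°, dip direction 075°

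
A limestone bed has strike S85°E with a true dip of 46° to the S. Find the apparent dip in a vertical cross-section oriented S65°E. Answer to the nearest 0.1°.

Angle between strike (S85°E) and section (S65°E): β = 20°.
tan(apparent dip) = tan 46° · sin 20° = 0.3542
α = arctan(0.3542) = 19.50°

19.5°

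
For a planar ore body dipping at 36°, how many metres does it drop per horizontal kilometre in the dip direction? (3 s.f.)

drop per km = 1000 × tan 36° = 1000 × 0.7265

727 m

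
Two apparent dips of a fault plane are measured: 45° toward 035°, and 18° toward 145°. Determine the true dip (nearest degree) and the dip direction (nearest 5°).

Each apparent-dip line lies in the plane. As unit vectors (x east, y north, z up), v₁ plunges 45°→035° and v₂ plunges 18°→145°.
The plane normal is n = v₁ × v₂ ∝ (0.730, 0.260, 0.632).
tan δ = √(n_x²+n_y²)/n_z = 0.775/0.632, so δ = 50.8°.
Dip direction = atan2(0.730, 0.260) = 70° (azimuth of n's horizontal projection).

true dip 51°, dip direction 070°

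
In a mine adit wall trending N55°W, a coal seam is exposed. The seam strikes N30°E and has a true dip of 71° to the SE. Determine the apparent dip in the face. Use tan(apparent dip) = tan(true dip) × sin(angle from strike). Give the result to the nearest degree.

71°

Angle between strike (N30°E) and section (N55°W): β = 85°.
tan α = tan 71° × sin 85° = 2.9042 × 0.9962 = 2.8932
apparent dip = arctan 2.8932 = 70.93°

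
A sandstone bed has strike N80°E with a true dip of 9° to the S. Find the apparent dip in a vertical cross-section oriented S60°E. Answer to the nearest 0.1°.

5.8°

The section lies 40° from the strike.
tan α = tan 9° × sin 40° = 0.1584 × 0.6428 = 0.1018
apparent dip = arctan 0.1018 = 5.81°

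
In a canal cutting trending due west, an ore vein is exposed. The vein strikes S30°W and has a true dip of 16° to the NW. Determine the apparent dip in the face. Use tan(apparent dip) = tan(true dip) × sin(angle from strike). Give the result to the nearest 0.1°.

13.9°

The strike is S30°W and the section trends due west; the acute angle between them is β = 60°.
tan α = tan 16° × sin 60° = 0.2867 × 0.8660 = 0.2483
α = arctan(0.2483) = 13.95°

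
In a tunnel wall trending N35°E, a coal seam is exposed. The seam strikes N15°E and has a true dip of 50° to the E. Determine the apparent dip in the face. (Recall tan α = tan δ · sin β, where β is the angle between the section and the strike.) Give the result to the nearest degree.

22°

Angle between strike (N15°E) and section (N35°E): β = 20°.
tan α = tan 50° × sin 20° = 1.1918 × 0.3420 = 0.4076
α = arctan(0.4076) = 22.18°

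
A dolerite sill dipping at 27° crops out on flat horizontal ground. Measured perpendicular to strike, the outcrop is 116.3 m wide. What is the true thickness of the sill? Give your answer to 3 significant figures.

True thickness t = w · sin(dip) = 116.3 × sin 27°
t = 116.3 × 0.4540 = 52.799 m

52.8 m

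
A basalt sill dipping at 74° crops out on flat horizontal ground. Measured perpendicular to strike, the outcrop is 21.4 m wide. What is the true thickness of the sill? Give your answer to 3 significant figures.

True thickness t = w · sin(dip) = 21.4 × sin 74°
t = 21.4 × 0.9613 = 20.571 m

20.6 m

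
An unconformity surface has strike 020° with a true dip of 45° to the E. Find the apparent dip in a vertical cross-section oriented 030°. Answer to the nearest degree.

The strike is 020° and the section trends 030°; the acute angle between them is β = 10°.
tan(apparent dip) = tan 45° · sin 10° = 0.1736
α = arctan(0.1736) = 9.85°

10°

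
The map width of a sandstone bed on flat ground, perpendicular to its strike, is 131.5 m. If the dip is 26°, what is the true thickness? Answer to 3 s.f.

True thickness t = w · sin(dip) = 131.5 × sin 26°
t = 131.5 × 0.4384 = 57.646 m

57.6 m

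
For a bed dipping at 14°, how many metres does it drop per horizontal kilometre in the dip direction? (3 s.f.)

249 m

drop per km = 1000 × tan 14° = 1000 × 0.2493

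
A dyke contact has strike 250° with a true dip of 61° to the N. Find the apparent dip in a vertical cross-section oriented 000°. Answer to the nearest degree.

Angle between strike (250°) and section (000°): β = 70°.
tan(apparent dip) = tan 61° · sin 70° = 1.6953
α = arctan(1.6953) = 59.46°

59°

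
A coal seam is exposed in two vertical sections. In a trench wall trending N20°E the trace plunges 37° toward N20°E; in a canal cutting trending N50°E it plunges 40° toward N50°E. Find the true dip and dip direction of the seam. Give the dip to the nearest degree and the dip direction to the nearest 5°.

The two traces are lines in the plane: v₁ = (sin 20°·cos 37°, cos 20°·cos 37°, −sin 37°), v₂ = (sin 50°·cos 40°, cos 50°·cos 40°, −sin 40°).
The plane normal is n = v₁ × v₂ ∝ (0.186, 0.178, 0.306).
True dip = arccos(n_z / |n|) = arccos(0.7654) = 40.1°.
The horizontal component of n points toward azimuth atan2(n_x, n_y) = 46°, the dip direction.

true dip 40°, dip direction 045°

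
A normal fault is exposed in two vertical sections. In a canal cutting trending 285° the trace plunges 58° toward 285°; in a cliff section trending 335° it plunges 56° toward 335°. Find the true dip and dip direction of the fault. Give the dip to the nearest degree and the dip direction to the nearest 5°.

true dip 60°, dip direction 305°

Represent each trace as a vector plunging at its apparent dip toward its trend (east-north-up frame): v₁ = (-0.512, 0.137, -0.848), v₂ = (-0.236, 0.507, -0.829).
n = v₁ × v₂ = (-0.316, 0.224, 0.227) (taken with n_z > 0).
tan δ = √(n_x²+n_y²)/n_z = 0.387/0.227, so δ = 59.6°.
The horizontal component of n points toward azimuth atan2(n_x, n_y) = 305°, the dip direction.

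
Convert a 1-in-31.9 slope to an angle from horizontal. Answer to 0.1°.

tan θ = 1/31.9 = 0.0313
θ = arctan(0.0313) = 1.80°

1.8°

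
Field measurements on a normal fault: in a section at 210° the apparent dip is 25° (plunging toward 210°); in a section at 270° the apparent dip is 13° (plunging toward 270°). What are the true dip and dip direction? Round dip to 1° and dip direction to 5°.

Each apparent-dip line lies in the plane. As unit vectors (x east, y north, z up), v₁ plunges 25°→210° and v₂ plunges 13°→270°.
The plane normal is n = v₁ × v₂ ∝ (-0.177, -0.310, 0.765).
Dip δ = arctan(|n_h|/n_z) = arctan(0.357/0.765) = 25.0°.
Dip direction = atan2(-0.177, -0.310) = 210° (azimuth of n's horizontal projection).

true dip 25°, dip direction 210°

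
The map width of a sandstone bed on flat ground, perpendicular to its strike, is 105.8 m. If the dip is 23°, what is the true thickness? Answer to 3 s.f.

41.3 m

True thickness t = w · sin(dip) = 105.8 × sin 23°
t = 105.8 × 0.3907 = 41.339 m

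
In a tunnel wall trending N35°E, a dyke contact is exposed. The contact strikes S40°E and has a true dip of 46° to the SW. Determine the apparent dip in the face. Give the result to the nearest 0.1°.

The section lies 75° from the strike.
tan α = tan 46° × sin 75° = 1.0355 × 0.9659 = 1.0002
apparent dip = arctan 1.0002 = 45.01°

45.0°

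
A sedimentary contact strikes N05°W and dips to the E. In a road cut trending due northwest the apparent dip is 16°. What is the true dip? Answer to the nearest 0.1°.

24.0°

β = acute angle between strike N05°W and section due northwest = 40°.
tan δ = tan α / sin β = tan 16° / sin 40° = 0.2867 / 0.6428 = 0.4461
δ = arctan(0.4461) = 24.04°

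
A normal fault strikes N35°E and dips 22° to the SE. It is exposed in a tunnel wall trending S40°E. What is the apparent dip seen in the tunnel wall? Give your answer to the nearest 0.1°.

The section lies 75° from the strike.
tan(apparent dip) = tan 22° · sin 75° = 0.3903
α = arctan(0.3903) = 21.32°

21.3°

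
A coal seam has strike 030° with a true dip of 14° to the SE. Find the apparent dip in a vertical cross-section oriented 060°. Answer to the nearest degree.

7°

The section lies 30° from the strike.
tan(apparent dip) = tan 14° · sin 30° = 0.1247
α = arctan(0.1247) = 7.11°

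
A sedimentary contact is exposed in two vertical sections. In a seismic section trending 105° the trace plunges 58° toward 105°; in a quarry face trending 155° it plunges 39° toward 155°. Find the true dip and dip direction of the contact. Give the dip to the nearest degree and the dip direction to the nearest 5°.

Each apparent-dip line lies in the plane. As unit vectors (x east, y north, z up), v₁ plunges 58°→105° and v₂ plunges 39°→155°.
n = v₁ × v₂ = (0.511, -0.044, 0.315) (taken with n_z > 0).
True dip = arccos(n_z / |n|) = arccos(0.5239) = 58.4°.
Dip direction = azimuth of (n_x, n_y) = atan2(0.511, -0.044) = 95°.

true dip 58°, dip direction 095°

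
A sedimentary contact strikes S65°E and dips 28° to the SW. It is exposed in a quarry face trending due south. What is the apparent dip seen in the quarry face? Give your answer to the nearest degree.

26°

The section lies 65° from the strike.
tan(apparent dip) = tan 28° · sin 65° = 0.4819
apparent dip = arctan 0.4819 = 25.73°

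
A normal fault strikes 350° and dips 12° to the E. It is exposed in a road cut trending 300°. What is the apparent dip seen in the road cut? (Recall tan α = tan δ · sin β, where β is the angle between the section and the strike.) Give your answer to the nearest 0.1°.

9.2°

The strike is 350° and the section trends 300°; the acute angle between them is β = 50°.
tan(apparent dip) = tan 12° · sin 50° = 0.1628
α = arctan(0.1628) = 9.25°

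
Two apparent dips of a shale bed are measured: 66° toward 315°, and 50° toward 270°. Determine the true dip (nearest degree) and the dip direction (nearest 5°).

Each apparent-dip line lies in the plane. As unit vectors (x east, y north, z up), v₁ plunges 66°→315° and v₂ plunges 50°→270°.
n = v₁ × v₂ = (-0.220, 0.367, 0.185) (taken with n_z > 0).
True dip = arccos(n_z / |n|) = arccos(0.3966) = 66.6°.
The horizontal component of n points toward azimuth atan2(n_x, n_y) = 329°, the dip direction.

true dip 67°, dip direction 330°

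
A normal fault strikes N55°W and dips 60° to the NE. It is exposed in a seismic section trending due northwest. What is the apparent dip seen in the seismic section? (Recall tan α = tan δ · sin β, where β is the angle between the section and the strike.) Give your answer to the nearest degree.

17°

Angle between strike (N55°W) and section (due northwest): β = 10°.
tan α = tan 60° × sin 10° = 1.7321 × 0.1736 = 0.3008
apparent dip = arctan 0.3008 = 16.74°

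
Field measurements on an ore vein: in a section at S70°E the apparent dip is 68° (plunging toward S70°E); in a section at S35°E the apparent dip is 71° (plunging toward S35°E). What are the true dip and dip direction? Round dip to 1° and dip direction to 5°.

true dip 71°, dip direction 140°

The two traces are lines in the plane: v₁ = (sin 110°·cos 68°, cos 110°·cos 68°, −sin 68°), v₂ = (sin 145°·cos 71°, cos 145°·cos 71°, −sin 71°).
Cross product v₁ × v₂ gives the pole to the plane: n ∝ (0.126, -0.160, 0.070).
True dip = arccos(n_z / |n|) = arccos(0.3251) = 71.0°.
Dip direction = atan2(0.126, -0.160) = 142° (azimuth of n's horizontal projection).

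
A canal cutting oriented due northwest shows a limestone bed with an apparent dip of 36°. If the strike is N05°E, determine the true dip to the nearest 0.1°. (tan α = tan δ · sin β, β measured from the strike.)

43.5°

The section is 50° from the strike.
tan δ = tan α / sin β = tan 36° / sin 50° = 0.7265 / 0.7660 = 0.9484
δ = arctan(0.9484) = 43.48°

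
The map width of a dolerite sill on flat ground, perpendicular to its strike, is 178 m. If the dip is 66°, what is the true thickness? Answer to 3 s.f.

True thickness t = w · sin(dip) = 178 × sin 66°
t = 178 × 0.9135 = 162.611 m

163 m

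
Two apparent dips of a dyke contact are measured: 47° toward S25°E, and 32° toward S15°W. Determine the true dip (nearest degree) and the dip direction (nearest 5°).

true dip 48°, dip direction 140°

Represent each trace as a vector plunging at its apparent dip toward its trend (east-north-up frame): v₁ = (0.288, -0.618, -0.731), v₂ = (-0.219, -0.819, -0.530).
Cross product v₁ × v₂ gives the pole to the plane: n ∝ (0.272, -0.313, 0.372).
tan δ = √(n_x²+n_y²)/n_z = 0.415/0.372, so δ = 48.1°.
The horizontal component of n points toward azimuth atan2(n_x, n_y) = 139°, the dip direction.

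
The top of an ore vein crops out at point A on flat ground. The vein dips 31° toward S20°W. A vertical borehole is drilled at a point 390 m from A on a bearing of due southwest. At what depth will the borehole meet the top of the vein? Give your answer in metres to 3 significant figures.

212 m

The hole lies 25° from the dip direction, so the down-dip offset is 390 × cos 25° = 353.46 m.
Depth = down-dip offset × tan(dip) = 353.46 × tan 31° = 353.46 × 0.6009
Depth = 212.38 m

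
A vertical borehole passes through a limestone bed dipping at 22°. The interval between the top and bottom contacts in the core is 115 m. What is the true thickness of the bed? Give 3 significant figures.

107 m

True thickness t = h · cos(dip) = 115 × cos 22°
t = 115 × 0.9272 = 106.626 m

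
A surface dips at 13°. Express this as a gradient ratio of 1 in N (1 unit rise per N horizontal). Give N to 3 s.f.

1 in 4.33

1 : N means tan θ = 1/N, so N = 1/tan 13° = 1/0.2309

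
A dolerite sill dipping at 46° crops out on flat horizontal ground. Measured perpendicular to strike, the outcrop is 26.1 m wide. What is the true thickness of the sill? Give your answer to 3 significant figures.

18.8 m

True thickness t = w · sin(dip) = 26.1 × sin 46°
t = 26.1 × 0.7193 = 18.775 m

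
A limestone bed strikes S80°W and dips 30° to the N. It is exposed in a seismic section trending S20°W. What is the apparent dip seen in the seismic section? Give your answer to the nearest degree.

The section lies 60° from the strike.
tan α = tan 30° × sin 60° = 0.5774 × 0.8660 = 0.5000
apparent dip = arctan 0.5000 = 26.57°

27°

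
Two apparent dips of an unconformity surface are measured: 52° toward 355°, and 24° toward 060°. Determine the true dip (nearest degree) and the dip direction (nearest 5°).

true dip 52°, dip direction 350°

The two traces are lines in the plane: v₁ = (sin 355°·cos 52°, cos 355°·cos 52°, −sin 52°), v₂ = (sin 60°·cos 24°, cos 60°·cos 24°, −sin 24°).
Cross product v₁ × v₂ gives the pole to the plane: n ∝ (-0.110, 0.645, 0.510).
True dip = arccos(n_z / |n|) = arccos(0.6144) = 52.1°.
Dip direction = atan2(-0.110, 0.645) = 350° (azimuth of n's horizontal projection).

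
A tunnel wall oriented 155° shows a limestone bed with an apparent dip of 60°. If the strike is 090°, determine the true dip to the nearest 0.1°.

62.4°

The section is 65° from the strike.
tan(true dip) = tan 60° / sin 65° = 1.9111
true dip = arctan 1.9111 = 62.38°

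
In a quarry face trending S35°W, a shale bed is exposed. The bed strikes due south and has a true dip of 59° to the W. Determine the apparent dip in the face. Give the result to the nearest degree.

The strike is due south and the section trends S35°W; the acute angle between them is β = 35°.
tan α = tan 59° × sin 35° = 1.6643 × 0.5736 = 0.9546
α = arctan(0.9546) = 43.67°

44°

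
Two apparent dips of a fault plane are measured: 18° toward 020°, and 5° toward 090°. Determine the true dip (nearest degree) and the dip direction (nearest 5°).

The two traces are lines in the plane: v₁ = (sin 20°·cos 18°, cos 20°·cos 18°, −sin 18°), v₂ = (sin 90°·cos 5°, cos 90°·cos 5°, −sin 5°).
The plane normal is n = v₁ × v₂ ∝ (0.078, 0.279, 0.890).
tan δ = √(n_x²+n_y²)/n_z = 0.290/0.890, so δ = 18.1°.
The horizontal component of n points toward azimuth atan2(n_x, n_y) = 16°, the dip direction.

true dip 18°, dip direction 015°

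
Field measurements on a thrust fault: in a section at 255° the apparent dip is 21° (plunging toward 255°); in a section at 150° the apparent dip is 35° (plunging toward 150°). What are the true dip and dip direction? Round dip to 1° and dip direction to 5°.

The two traces are lines in the plane: v₁ = (sin 255°·cos 21°, cos 255°·cos 21°, −sin 21°), v₂ = (sin 150°·cos 35°, cos 150°·cos 35°, −sin 35°).
n = v₁ × v₂ = (-0.116, -0.664, 0.739) (taken with n_z > 0).
tan δ = √(n_x²+n_y²)/n_z = 0.674/0.739, so δ = 42.4°.
Dip direction = atan2(-0.116, -0.664) = 190° (azimuth of n's horizontal projection).

true dip 42°, dip direction 190°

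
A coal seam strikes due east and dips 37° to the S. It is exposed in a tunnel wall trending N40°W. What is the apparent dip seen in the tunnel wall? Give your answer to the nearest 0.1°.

30.0°

The strike is due east and the section trends N40°W; the acute angle between them is β = 50°.
tan α = tan 37° × sin 50° = 0.7536 × 0.7660 = 0.5773
apparent dip = arctan 0.5773 = 30.00°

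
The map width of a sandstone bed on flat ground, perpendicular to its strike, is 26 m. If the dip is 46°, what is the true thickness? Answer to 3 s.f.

18.7 m

True thickness t = w · sin(dip) = 26 × sin 46°
t = 26 × 0.7193 = 18.703 m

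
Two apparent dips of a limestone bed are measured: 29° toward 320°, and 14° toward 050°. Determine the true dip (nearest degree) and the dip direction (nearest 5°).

true dip 31°, dip direction 345°

Each apparent-dip line lies in the plane. As unit vectors (x east, y north, z up), v₁ plunges 29°→320° and v₂ plunges 14°→050°.
n = v₁ × v₂ = (-0.140, 0.496, 0.849) (taken with n_z > 0).
tan δ = √(n_x²+n_y²)/n_z = 0.516/0.849, so δ = 31.3°.
The horizontal component of n points toward azimuth atan2(n_x, n_y) = 344°, the dip direction.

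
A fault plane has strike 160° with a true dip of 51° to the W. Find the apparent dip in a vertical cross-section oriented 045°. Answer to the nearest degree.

Angle between strike (160°) and section (045°): β = 65°.
tan α = tan 51° × sin 65° = 1.2349 × 0.9063 = 1.1192
α = arctan(1.1192) = 48.22°

48°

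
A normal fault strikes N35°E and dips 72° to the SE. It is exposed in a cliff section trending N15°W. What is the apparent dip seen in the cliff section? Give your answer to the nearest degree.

The section lies 50° from the strike.
tan α = tan 72° × sin 50° = 3.0777 × 0.7660 = 2.3576
α = arctan(2.3576) = 67.02°

67°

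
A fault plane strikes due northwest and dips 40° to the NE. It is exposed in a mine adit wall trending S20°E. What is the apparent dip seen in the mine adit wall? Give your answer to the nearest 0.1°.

Angle between strike (due northwest) and section (S20°E): β = 25°.
tan α = tan 40° × sin 25° = 0.8391 × 0.4226 = 0.3546
apparent dip = arctan 0.3546 = 19.53°

19.5°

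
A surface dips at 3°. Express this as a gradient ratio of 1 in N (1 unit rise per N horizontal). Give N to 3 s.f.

1 in 19.1

1 : N means tan θ = 1/N, so N = 1/tan 3° = 1/0.0524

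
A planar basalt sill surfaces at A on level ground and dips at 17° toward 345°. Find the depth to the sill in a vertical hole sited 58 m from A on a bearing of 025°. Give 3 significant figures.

The hole lies 40° from the dip direction, so the down-dip offset is 58 × cos 40° = 44.43 m.
Depth = down-dip offset × tan(dip) = 44.43 × tan 17° = 44.43 × 0.3057
Depth = 13.58 m

13.6 m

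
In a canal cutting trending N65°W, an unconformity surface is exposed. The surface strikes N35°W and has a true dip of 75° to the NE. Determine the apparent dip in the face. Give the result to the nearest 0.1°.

61.8°

Angle between strike (N35°W) and section (N65°W): β = 30°.
tan(apparent dip) = tan 75° · sin 30° = 1.8660
α = arctan(1.8660) = 61.81°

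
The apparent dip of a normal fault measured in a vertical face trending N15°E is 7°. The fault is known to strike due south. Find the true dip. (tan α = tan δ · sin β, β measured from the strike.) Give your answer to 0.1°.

25.4°

The section is 15° from the strike.
tan(true dip) = tan 7° / sin 15° = 0.4744
true dip = arctan 0.4744 = 25.38°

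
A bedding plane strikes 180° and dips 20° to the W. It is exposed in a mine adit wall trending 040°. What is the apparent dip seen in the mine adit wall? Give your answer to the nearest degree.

The section lies 40° from the strike.
tan(apparent dip) = tan 20° · sin 40° = 0.2340
α = arctan(0.2340) = 13.17°

13°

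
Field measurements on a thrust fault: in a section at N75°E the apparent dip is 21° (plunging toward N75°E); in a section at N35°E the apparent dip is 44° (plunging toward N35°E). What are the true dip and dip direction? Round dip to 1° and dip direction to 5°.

true dip 48°, dip direction 005°

Represent each trace as a vector plunging at its apparent dip toward its trend (east-north-up frame): v₁ = (0.902, 0.242, -0.358), v₂ = (0.413, 0.589, -0.695).
The plane normal is n = v₁ × v₂ ∝ (0.043, 0.479, 0.432).
True dip = arccos(n_z / |n|) = arccos(0.6683) = 48.1°.
Dip direction = azimuth of (n_x, n_y) = atan2(0.043, 0.479) = 5°.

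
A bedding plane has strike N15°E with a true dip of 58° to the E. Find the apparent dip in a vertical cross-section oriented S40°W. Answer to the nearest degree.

34°

The strike is N15°E and the section trends S40°W; the acute angle between them is β = 25°.
tan(apparent dip) = tan 58° · sin 25° = 0.6763
α = arctan(0.6763) = 34.07°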